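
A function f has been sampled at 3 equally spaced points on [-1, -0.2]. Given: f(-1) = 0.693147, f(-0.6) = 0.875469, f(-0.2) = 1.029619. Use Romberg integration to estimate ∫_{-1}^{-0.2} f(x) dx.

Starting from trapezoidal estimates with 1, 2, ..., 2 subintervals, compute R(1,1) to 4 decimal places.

0.6966

R(0,0) (trapezoid, 1 panel, h=0.8000): 0.689106
R(1,0) (trapezoid, 2 panels, h=0.4000): 0.694741
R(1,1) = 0.694741 + (0.694741 − 0.689106)/3 = 0.696619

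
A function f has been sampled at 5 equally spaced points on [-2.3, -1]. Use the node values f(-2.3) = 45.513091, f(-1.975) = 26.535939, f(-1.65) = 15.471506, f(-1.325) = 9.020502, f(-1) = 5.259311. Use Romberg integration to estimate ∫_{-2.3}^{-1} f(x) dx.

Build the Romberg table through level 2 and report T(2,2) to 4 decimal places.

24.2504

T(0,0) (trapezoid, 1 panel, h=1.3000): 33.002061
T(1,0) (trapezoid, 2 panels, h=0.6500): 26.557510
T(2,0) (trapezoid, 4 panels, h=0.3250): 24.834598
T(1,1) = 26.557510 + (26.557510 − 33.002061)/3 = 24.409326
T(2,1) = 24.834598 + (24.834598 − 26.557510)/3 = 24.260294
T(2,2) = 24.260294 + (24.260294 − 24.409326)/15 = 24.250359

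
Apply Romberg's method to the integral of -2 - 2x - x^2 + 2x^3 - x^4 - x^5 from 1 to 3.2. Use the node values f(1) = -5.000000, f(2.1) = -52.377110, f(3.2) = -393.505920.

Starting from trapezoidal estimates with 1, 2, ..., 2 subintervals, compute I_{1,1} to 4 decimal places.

I_{0,0} (trapezoid, 1 panel, h=2.2000): -438.356512
I_{1,0} (trapezoid, 2 panels, h=1.1000): -276.793077
I_{1,1} = -276.793077 + (-276.793077 − (-438.356512))/3 = -222.938599

-222.9386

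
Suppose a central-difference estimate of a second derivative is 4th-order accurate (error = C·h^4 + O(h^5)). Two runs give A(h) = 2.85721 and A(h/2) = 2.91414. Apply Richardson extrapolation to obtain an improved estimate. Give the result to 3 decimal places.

2.918

The leading error scales as h^4; refining by a factor of 2 reduces it by 2^4 = 16.
Extrapolated value = (16·A(h/2) − A(h)) / (16 − 1)
= (16·2.91414 − 2.85721) / 15
= 43.76903 / 15 = 2.91794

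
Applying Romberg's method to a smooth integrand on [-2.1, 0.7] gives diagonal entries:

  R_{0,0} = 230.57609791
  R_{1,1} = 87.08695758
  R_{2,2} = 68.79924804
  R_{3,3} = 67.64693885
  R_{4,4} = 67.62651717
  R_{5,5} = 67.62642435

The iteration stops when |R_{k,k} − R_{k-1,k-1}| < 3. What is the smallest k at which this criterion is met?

|R_{1,1} − R_{0,0}| = 143.48914033 ≥ 3
|R_{2,2} − R_{1,1}| = 18.28770954 ≥ 3
|R_{3,3} − R_{2,2}| = 1.15230919 < 3

k = 3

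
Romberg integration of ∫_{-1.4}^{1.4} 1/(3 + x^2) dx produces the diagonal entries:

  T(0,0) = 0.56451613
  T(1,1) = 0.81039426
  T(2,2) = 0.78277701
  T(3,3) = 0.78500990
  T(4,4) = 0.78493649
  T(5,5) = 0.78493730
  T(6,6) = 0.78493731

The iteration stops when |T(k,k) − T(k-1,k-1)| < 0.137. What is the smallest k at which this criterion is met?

k = 2

|T(1,1) − T(0,0)| = 0.24587813 ≥ 0.137
|T(2,2) − T(1,1)| = 0.02761725 < 0.137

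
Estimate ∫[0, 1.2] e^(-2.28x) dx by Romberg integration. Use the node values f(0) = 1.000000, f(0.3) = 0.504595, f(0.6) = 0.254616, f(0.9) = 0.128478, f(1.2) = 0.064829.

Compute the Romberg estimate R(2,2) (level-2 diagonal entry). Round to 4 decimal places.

0.4102

R(0,0) (trapezoid, 1 panel, h=1.2000): 0.638897
R(1,0) (trapezoid, 2 panels, h=0.6000): 0.472218
R(2,0) (trapezoid, 4 panels, h=0.3000): 0.426031
R(1,1) = 0.472218 + (0.472218 − 0.638897)/3 = 0.416658
R(2,1) = 0.426031 + (0.426031 − 0.472218)/3 = 0.410635
R(2,2) = 0.410635 + (0.410635 − 0.416658)/15 = 0.410233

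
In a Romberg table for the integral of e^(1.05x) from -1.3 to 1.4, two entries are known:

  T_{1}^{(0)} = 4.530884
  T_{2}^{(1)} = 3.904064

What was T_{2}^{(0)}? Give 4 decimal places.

4.0608

From T_{2}^{(1)} = (4·T_{2}^{(0)} − T_{1}^{(0)})/3, solve for T_{2}^{(0)}:
4·T_{2}^{(0)} = 3·3.904064 + 4.530884 = 16.243076
T_{2}^{(0)} = 4.060769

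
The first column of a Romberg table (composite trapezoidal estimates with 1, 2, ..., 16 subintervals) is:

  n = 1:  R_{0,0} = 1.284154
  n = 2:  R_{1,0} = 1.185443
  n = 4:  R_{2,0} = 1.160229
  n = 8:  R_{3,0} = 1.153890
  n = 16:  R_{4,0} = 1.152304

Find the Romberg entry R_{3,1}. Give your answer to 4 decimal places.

Richardson extrapolation on the trapezoidal column (denominator 4−1=3):
R_{3,1} = (4·1.153890 − 1.160229) / 3 = 1.151777
(Column j=1 coincides with Simpson's rule on the same nodes.)

1.1518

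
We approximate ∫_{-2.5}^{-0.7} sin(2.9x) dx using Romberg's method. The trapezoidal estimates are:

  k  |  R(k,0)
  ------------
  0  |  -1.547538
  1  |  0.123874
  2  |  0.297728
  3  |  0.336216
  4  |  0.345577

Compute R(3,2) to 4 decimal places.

0.3486

Richardson extrapolation on the trapezoidal column (denominator 4−1=3):
R(2,1) = 0.297728 + (0.297728 − 0.123874)/3 = 0.355679
R(3,1) = (4·0.336216 − 0.297728) / 3 = 0.349045
R(3,2) = 0.349045 + (0.349045 − 0.355679)/15 = 0.348603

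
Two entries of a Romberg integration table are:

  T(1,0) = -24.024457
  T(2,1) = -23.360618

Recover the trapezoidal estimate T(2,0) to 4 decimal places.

-23.5266

From T(2,1) = (4·T(2,0) − T(1,0))/3, solve for T(2,0):
4·T(2,0) = 3·(-23.360618) + (-24.024457) = -94.106311
T(2,0) = -23.526578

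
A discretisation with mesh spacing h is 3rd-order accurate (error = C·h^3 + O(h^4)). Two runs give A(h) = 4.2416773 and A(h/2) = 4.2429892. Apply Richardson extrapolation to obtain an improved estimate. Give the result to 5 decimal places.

Extrapolated value = (8·A(h/2) − A(h)) / (8 − 1)
= (8·4.2429892 − 4.2416773) / 7
= 29.7022363 / 7 = 4.2431766

4.24318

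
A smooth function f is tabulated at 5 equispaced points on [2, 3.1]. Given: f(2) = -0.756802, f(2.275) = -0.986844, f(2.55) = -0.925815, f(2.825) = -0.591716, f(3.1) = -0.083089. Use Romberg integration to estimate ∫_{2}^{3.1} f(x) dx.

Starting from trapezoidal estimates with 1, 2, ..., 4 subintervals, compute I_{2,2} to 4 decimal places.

I_{0,0} (trapezoid, 1 panel, h=1.1000): -0.461940
I_{1,0} (trapezoid, 2 panels, h=0.5500): -0.740168
I_{2,0} (trapezoid, 4 panels, h=0.2750): -0.804188
I_{1,1} = -0.740168 + (-0.740168 − (-0.461940))/3 = -0.832911
I_{2,1} = -0.804188 + (-0.804188 − (-0.740168))/3 = -0.825528
I_{2,2} = -0.825528 + (-0.825528 − (-0.832911))/15 = -0.825036

-0.8250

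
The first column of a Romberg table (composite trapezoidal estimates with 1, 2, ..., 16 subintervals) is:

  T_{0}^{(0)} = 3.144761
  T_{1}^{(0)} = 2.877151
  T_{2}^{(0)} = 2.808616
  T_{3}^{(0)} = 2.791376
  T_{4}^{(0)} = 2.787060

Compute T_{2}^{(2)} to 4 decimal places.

T_{1}^{(1)} = 2.877151 + (2.877151 − 3.144761)/3 = 2.787948
T_{2}^{(1)} = (4·2.808616 − 2.877151) / 3 = 2.785771
T_{2}^{(2)} = (16·2.785771 − 2.787948) / 15 = 2.785626

2.7856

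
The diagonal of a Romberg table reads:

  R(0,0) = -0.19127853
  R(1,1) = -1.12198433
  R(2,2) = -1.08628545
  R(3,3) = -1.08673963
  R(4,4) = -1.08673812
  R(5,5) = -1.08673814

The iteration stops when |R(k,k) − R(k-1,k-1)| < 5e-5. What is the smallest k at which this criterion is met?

k = 4

|R(1,1) − R(0,0)| = 0.93070580 ≥ 5e-5
|R(2,2) − R(1,1)| = 0.03569888 ≥ 5e-5
|R(3,3) − R(2,2)| = 0.00045418 ≥ 5e-5
|R(4,4) − R(3,3)| = 0.00000151 < 5e-5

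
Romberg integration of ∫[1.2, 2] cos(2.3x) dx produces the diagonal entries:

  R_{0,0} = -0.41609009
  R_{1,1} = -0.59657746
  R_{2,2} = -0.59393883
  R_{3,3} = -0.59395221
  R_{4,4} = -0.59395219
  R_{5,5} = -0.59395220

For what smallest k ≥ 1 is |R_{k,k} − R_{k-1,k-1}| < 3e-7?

|R_{1,1} − R_{0,0}| = 0.18048737 ≥ 3e-7
|R_{2,2} − R_{1,1}| = 0.00263863 ≥ 3e-7
|R_{3,3} − R_{2,2}| = 0.00001338 ≥ 3e-7
|R_{4,4} − R_{3,3}| = 0.00000002 < 3e-7

k = 4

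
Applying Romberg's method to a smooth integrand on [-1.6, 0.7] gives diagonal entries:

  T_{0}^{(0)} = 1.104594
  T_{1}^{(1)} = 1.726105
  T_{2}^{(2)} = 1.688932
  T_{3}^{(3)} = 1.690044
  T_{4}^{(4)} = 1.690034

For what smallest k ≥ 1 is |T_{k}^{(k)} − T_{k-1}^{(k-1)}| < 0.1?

k = 2

|T_{1}^{(1)} − T_{0}^{(0)}| = 0.621511 ≥ 0.1
|T_{2}^{(2)} − T_{1}^{(1)}| = 0.037173 < 0.1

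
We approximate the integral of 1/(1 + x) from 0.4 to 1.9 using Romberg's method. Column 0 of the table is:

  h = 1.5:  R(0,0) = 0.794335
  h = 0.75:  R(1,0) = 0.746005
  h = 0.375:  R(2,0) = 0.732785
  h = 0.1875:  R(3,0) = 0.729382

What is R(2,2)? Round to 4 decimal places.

0.7283

Richardson extrapolation on the trapezoidal column (denominator 4−1=3):
R(1,1) = 0.746005 + (0.746005 − 0.794335)/3 = 0.729895
R(2,1) = 0.732785 + (0.732785 − 0.746005)/3 = 0.728378
R(2,2) = (16·0.728378 − 0.729895) / 15 = 0.728277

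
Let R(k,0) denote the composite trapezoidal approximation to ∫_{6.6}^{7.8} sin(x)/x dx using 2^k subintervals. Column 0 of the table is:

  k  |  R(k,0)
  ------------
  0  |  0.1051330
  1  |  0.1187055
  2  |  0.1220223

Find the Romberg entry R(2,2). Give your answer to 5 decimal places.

Richardson extrapolation on the trapezoidal column (denominator 4−1=3):
R(1,1) = (4·0.1187055 − 0.1051330) / 3 = 0.1232297
R(2,1) = (4·0.1220223 − 0.1187055) / 3 = 0.1231279
R(2,2) = 0.1231279 + (0.1231279 − 0.1232297)/15 = 0.1231211

0.12312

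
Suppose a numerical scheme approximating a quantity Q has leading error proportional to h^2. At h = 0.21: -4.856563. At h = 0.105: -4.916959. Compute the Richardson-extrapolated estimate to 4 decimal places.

-4.9371

Extrapolated value = (4·A(h/2) − A(h)) / (4 − 1)
= (4·(-4.916959) − (-4.856563)) / 3
= -14.811273 / 3 = -4.937091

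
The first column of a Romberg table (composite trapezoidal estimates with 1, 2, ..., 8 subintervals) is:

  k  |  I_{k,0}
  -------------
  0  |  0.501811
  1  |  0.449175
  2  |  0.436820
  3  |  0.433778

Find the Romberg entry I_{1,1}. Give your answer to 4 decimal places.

0.4316

I_{1,1} = 0.449175 + (0.449175 − 0.501811)/3 = 0.431630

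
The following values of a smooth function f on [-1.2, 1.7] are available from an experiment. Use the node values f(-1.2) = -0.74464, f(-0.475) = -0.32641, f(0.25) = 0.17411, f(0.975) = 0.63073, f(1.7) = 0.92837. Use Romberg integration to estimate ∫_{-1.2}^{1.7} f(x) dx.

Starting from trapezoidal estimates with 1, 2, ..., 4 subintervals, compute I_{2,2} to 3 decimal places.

0.423

I_{0,0} (trapezoid, 1 panel, h=2.9000): 0.26641
I_{1,0} (trapezoid, 2 panels, h=1.4500): 0.38566
I_{2,0} (trapezoid, 4 panels, h=0.7250): 0.41346
I_{1,1} = 0.38566 + (0.38566 − 0.26641)/3 = 0.42541
I_{2,1} = 0.41346 + (0.41346 − 0.38566)/3 = 0.42273
I_{2,2} = 0.42273 + (0.42273 − 0.42541)/15 = 0.42255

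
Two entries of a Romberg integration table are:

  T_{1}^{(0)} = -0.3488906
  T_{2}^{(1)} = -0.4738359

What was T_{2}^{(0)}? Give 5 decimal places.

-0.44260

From T_{2}^{(1)} = (4·T_{2}^{(0)} − T_{1}^{(0)})/3, solve for T_{2}^{(0)}:
4·T_{2}^{(0)} = 3·(-0.4738359) + (-0.3488906) = -1.7703983
T_{2}^{(0)} = -0.4425996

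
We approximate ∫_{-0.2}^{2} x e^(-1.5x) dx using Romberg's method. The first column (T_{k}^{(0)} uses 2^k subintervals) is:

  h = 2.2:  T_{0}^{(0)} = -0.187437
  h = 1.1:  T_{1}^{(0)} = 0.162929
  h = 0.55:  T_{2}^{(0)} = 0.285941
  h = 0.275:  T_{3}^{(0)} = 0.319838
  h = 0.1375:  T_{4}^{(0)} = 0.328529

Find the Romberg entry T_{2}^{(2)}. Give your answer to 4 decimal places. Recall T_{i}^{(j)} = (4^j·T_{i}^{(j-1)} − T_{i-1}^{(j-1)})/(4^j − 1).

Richardson extrapolation on the trapezoidal column (denominator 4−1=3):
T_{1}^{(1)} = 0.162929 + (0.162929 − (-0.187437))/3 = 0.279718
T_{2}^{(1)} = (4·0.285941 − 0.162929) / 3 = 0.326945
T_{2}^{(2)} = 0.326945 + (0.326945 − 0.279718)/15 = 0.330093
(Column j=1 coincides with Simpson's rule on the same nodes.)

0.3301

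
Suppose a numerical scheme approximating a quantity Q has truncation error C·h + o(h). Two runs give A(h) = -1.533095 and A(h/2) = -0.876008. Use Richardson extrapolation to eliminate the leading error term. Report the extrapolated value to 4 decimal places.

-0.2189

The leading error scales as h; refining by a factor of 2 reduces it by 2^1 = 2.
Extrapolated value = (2·A(h/2) − A(h)) / (2 − 1)
= (2·(-0.876008) − (-1.533095)) / 1
= -0.218921 / 1 = -0.218921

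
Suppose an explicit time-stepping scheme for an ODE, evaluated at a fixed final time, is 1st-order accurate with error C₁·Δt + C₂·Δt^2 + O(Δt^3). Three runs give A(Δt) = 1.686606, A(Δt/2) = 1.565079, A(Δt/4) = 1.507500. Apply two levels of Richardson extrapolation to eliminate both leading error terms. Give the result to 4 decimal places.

First eliminate the Δt term (factor 2^1 = 2):
  B₁ = (2·1.565079 − 1.686606)/1 = 1.443552
  B₂ = (2·1.507500 − 1.565079)/1 = 1.449921
Then eliminate the Δt^2 term (factor 2^2 = 4):
  (4·1.449921 − 1.443552)/3 = 1.452044

1.4520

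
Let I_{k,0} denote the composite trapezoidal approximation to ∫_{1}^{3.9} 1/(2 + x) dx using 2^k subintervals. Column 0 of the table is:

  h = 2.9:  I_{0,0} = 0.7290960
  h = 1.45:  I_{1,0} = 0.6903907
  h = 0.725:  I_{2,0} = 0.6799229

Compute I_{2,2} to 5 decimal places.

0.67636

Richardson extrapolation on the trapezoidal column (denominator 4−1=3):
I_{1,1} = (4·0.6903907 − 0.7290960) / 3 = 0.6774889
I_{2,1} = (4·0.6799229 − 0.6903907) / 3 = 0.6764336
I_{2,2} = 0.6764336 + (0.6764336 − 0.6774889)/15 = 0.6763632
(Column j=1 coincides with Simpson's rule on the same nodes.)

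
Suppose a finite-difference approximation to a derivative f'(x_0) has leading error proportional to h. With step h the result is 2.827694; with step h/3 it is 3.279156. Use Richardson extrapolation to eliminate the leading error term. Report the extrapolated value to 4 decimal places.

Extrapolated value = (3·A(h/3) − A(h)) / (3 − 1)
= (3·3.279156 − 2.827694) / 2
= 7.009774 / 2 = 3.504887

3.5049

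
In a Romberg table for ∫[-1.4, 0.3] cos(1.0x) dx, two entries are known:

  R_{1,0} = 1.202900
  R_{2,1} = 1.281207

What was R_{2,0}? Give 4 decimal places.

1.2616

From R_{2,1} = (4·R_{2,0} − R_{1,0})/3, solve for R_{2,0}:
4·R_{2,0} = 3·1.281207 + 1.202900 = 5.046521
R_{2,0} = 1.261630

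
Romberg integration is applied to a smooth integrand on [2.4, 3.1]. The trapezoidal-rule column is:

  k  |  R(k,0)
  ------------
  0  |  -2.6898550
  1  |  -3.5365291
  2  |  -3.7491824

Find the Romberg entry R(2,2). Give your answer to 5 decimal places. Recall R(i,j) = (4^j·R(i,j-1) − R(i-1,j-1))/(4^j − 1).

Richardson extrapolation on the trapezoidal column (denominator 4−1=3):
R(1,1) = (4·(-3.5365291) − (-2.6898550)) / 3 = -3.8187538
R(2,1) = (4·(-3.7491824) − (-3.5365291)) / 3 = -3.8200668
R(2,2) = (16·(-3.8200668) − (-3.8187538)) / 15 = -3.8201543

-3.82015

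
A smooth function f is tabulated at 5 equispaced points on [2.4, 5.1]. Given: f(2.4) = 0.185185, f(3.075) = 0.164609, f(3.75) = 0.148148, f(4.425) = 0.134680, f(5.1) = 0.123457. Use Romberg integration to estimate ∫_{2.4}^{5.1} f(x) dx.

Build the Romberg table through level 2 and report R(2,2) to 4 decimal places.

R(0,0) (trapezoid, 1 panel, h=2.7000): 0.416667
R(1,0) (trapezoid, 2 panels, h=1.3500): 0.408333
R(2,0) (trapezoid, 4 panels, h=0.6750): 0.406187
R(1,1) = 0.408333 + (0.408333 − 0.416667)/3 = 0.405555
R(2,1) = 0.406187 + (0.406187 − 0.408333)/3 = 0.405472
R(2,2) = 0.405472 + (0.405472 − 0.405555)/15 = 0.405466

0.4055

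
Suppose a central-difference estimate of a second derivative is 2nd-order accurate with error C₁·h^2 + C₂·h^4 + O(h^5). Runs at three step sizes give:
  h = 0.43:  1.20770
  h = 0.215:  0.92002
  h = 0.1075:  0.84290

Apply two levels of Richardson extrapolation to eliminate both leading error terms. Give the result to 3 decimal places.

0.817

First eliminate the h^2 term (factor 2^2 = 4):
  B₁ = (4·0.92002 − 1.20770)/3 = 0.82413
  B₂ = (4·0.84290 − 0.92002)/3 = 0.81719
Then eliminate the h^4 term (factor 2^4 = 16):
  (16·0.81719 − 0.82413)/15 = 0.81673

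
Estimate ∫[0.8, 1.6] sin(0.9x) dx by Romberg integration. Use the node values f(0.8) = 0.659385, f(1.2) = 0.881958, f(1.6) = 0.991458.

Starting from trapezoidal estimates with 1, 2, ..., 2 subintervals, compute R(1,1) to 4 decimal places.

R(0,0) (trapezoid, 1 panel, h=0.8000): 0.660337
R(1,0) (trapezoid, 2 panels, h=0.4000): 0.682952
R(1,1) = 0.682952 + (0.682952 − 0.660337)/3 = 0.690490

0.6905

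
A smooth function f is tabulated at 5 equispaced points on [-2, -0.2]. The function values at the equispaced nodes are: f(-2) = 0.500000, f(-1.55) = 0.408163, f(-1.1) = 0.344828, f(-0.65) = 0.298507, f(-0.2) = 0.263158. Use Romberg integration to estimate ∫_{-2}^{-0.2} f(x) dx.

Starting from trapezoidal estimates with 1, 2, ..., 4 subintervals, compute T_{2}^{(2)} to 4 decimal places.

0.6419

T_{0}^{(0)} (trapezoid, 1 panel, h=1.8000): 0.686842
T_{1}^{(0)} (trapezoid, 2 panels, h=0.9000): 0.653766
T_{2}^{(0)} (trapezoid, 4 panels, h=0.4500): 0.644885
T_{1}^{(1)} = 0.653766 + (0.653766 − 0.686842)/3 = 0.642741
T_{2}^{(1)} = 0.644885 + (0.644885 − 0.653766)/3 = 0.641925
T_{2}^{(2)} = 0.641925 + (0.641925 − 0.642741)/15 = 0.641871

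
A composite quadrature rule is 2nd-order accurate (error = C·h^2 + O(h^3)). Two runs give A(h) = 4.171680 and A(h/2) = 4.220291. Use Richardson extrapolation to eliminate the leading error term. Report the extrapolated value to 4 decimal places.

4.2365

The leading error scales as h^2; refining by a factor of 2 reduces it by 2^2 = 4.
Extrapolated value = (4·A(h/2) − A(h)) / (4 − 1)
= (4·4.220291 − 4.171680) / 3
= 12.709484 / 3 = 4.236495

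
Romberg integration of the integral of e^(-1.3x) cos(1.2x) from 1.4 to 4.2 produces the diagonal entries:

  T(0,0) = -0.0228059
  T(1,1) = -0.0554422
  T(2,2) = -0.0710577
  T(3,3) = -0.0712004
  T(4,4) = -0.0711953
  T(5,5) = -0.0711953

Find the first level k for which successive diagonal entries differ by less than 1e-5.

|T(1,1) − T(0,0)| = 0.0326363 ≥ 1e-5
|T(2,2) − T(1,1)| = 0.0156155 ≥ 1e-5
|T(3,3) − T(2,2)| = 0.0001427 ≥ 1e-5
|T(4,4) − T(3,3)| = 0.0000051 < 1e-5

k = 4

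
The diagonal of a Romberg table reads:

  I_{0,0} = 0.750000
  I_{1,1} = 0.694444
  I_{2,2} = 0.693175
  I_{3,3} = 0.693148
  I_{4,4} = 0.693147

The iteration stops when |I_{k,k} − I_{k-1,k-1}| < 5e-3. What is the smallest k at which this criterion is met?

|I_{1,1} − I_{0,0}| = 0.055556 ≥ 5e-3
|I_{2,2} − I_{1,1}| = 0.001269 < 5e-3

k = 2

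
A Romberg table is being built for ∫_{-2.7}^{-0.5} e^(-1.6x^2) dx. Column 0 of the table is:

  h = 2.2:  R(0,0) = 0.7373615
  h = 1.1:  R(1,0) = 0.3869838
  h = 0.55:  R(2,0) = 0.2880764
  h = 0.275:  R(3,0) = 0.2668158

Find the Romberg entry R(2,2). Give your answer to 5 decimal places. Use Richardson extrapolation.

0.25410

Richardson extrapolation on the trapezoidal column (denominator 4−1=3):
R(1,1) = 0.3869838 + (0.3869838 − 0.7373615)/3 = 0.2701912
R(2,1) = (4·0.2880764 − 0.3869838) / 3 = 0.2551073
R(2,2) = (16·0.2551073 − 0.2701912) / 15 = 0.2541017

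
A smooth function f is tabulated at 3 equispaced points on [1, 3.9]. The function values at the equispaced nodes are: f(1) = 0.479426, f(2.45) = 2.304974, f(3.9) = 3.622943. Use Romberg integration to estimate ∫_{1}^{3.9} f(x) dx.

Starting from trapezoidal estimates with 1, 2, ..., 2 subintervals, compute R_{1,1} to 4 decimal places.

R_{0,0} (trapezoid, 1 panel, h=2.9000): 5.948435
R_{1,0} (trapezoid, 2 panels, h=1.4500): 6.316430
R_{1,1} = 6.316430 + (6.316430 − 5.948435)/3 = 6.439095

6.4391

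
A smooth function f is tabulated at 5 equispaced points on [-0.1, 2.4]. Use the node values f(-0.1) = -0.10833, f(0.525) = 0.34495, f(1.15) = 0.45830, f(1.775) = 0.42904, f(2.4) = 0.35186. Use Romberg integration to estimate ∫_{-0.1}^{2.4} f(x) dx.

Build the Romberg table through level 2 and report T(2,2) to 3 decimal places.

T(0,0) (trapezoid, 1 panel, h=2.5000): 0.30441
T(1,0) (trapezoid, 2 panels, h=1.2500): 0.72508
T(2,0) (trapezoid, 4 panels, h=0.6250): 0.84628
T(1,1) = 0.72508 + (0.72508 − 0.30441)/3 = 0.86530
T(2,1) = 0.84628 + (0.84628 − 0.72508)/3 = 0.88668
T(2,2) = 0.88668 + (0.88668 − 0.86530)/15 = 0.88811

0.888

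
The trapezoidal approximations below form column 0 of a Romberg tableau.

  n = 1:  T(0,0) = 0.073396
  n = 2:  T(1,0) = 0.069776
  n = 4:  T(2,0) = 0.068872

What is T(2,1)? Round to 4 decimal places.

0.0686

T(2,1) = 0.068872 + (0.068872 − 0.069776)/3 = 0.068571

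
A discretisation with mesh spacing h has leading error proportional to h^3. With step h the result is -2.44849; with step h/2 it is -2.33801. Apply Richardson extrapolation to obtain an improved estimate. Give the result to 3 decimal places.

-2.322

The leading error scales as h^3; refining by a factor of 2 reduces it by 2^3 = 8.
Extrapolated value = (8·A(h/2) − A(h)) / (8 − 1)
= (8·(-2.33801) − (-2.44849)) / 7
= -16.25559 / 7 = -2.32223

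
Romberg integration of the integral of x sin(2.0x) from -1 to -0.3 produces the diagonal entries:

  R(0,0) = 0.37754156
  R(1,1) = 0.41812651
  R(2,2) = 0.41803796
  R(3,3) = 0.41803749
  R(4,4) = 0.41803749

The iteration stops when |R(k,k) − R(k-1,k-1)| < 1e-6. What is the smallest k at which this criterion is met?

k = 3

|R(1,1) − R(0,0)| = 0.04058495 ≥ 1e-6
|R(2,2) − R(1,1)| = 0.00008855 ≥ 1e-6
|R(3,3) − R(2,2)| = 0.00000047 < 1e-6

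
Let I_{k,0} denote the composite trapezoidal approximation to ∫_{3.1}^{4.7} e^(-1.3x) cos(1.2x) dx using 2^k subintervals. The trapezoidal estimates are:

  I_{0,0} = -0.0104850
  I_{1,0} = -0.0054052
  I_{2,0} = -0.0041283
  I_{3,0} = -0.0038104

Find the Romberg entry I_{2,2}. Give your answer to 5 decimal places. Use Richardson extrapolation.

-0.00370

Richardson extrapolation on the trapezoidal column (denominator 4−1=3):
I_{1,1} = -0.0054052 + (-0.0054052 − (-0.0104850))/3 = -0.0037119
I_{2,1} = (4·(-0.0041283) − (-0.0054052)) / 3 = -0.0037027
I_{2,2} = -0.0037027 + (-0.0037027 − (-0.0037119))/15 = -0.0037021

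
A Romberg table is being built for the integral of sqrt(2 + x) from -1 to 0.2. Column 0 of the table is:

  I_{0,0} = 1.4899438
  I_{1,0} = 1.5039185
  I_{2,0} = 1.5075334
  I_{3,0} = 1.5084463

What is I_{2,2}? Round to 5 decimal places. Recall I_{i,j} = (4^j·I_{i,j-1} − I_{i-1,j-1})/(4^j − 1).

1.50875

I_{1,1} = (4·1.5039185 − 1.4899438) / 3 = 1.5085767
I_{2,1} = (4·1.5075334 − 1.5039185) / 3 = 1.5087384
I_{2,2} = (16·1.5087384 − 1.5085767) / 15 = 1.5087492
(Column j=1 coincides with Simpson's rule on the same nodes.)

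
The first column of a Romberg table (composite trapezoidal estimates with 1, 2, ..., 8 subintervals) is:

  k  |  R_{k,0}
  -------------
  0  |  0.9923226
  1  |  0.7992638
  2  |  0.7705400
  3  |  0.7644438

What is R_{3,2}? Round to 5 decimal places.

0.76251

R_{2,1} = (4·0.7705400 − 0.7992638) / 3 = 0.7609654
R_{3,1} = (4·0.7644438 − 0.7705400) / 3 = 0.7624117
R_{3,2} = 0.7624117 + (0.7624117 − 0.7609654)/15 = 0.7625081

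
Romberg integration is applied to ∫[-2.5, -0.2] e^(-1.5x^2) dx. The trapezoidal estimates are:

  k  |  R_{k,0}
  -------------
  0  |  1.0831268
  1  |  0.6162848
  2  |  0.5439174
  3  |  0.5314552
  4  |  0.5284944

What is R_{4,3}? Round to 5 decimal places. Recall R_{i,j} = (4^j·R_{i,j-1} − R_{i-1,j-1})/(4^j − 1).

0.52752

Richardson extrapolation on the trapezoidal column (denominator 4−1=3):
R_{2,1} = 0.5439174 + (0.5439174 − 0.6162848)/3 = 0.5197949
R_{3,1} = 0.5314552 + (0.5314552 − 0.5439174)/3 = 0.5273011
R_{4,1} = (4·0.5284944 − 0.5314552) / 3 = 0.5275075
R_{3,2} = 0.5273011 + (0.5273011 − 0.5197949)/15 = 0.5278015
R_{4,2} = (16·0.5275075 − 0.5273011) / 15 = 0.5275213
R_{4,3} = (64·0.5275213 − 0.5278015) / 63 = 0.5275169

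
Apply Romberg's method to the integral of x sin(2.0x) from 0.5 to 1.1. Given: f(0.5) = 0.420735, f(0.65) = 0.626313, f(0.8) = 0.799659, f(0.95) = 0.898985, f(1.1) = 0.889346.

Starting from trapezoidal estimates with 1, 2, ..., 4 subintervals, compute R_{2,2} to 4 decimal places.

R_{0,0} (trapezoid, 1 panel, h=0.6000): 0.393024
R_{1,0} (trapezoid, 2 panels, h=0.3000): 0.436410
R_{2,0} (trapezoid, 4 panels, h=0.1500): 0.447000
R_{1,1} = 0.436410 + (0.436410 − 0.393024)/3 = 0.450872
R_{2,1} = 0.447000 + (0.447000 − 0.436410)/3 = 0.450530
R_{2,2} = 0.450530 + (0.450530 − 0.450872)/15 = 0.450507

0.4505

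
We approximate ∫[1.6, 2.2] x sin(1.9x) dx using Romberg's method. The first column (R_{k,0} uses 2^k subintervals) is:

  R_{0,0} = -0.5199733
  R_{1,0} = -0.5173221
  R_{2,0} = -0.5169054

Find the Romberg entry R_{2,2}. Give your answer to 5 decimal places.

-0.51679

Richardson extrapolation on the trapezoidal column (denominator 4−1=3):
R_{1,1} = (4·(-0.5173221) − (-0.5199733)) / 3 = -0.5164384
R_{2,1} = (4·(-0.5169054) − (-0.5173221)) / 3 = -0.5167665
R_{2,2} = -0.5167665 + (-0.5167665 − (-0.5164384))/15 = -0.5167884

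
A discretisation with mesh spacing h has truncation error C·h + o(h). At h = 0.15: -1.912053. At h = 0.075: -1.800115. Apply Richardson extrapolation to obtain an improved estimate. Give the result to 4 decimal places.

-1.6882

Extrapolated value = (2·A(h/2) − A(h)) / (2 − 1)
= (2·(-1.800115) − (-1.912053)) / 1
= -1.688177 / 1 = -1.688177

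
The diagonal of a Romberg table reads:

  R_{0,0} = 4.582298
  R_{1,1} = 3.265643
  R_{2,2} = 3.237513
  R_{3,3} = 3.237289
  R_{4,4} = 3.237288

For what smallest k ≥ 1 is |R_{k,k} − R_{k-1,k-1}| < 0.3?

k = 2

|R_{1,1} − R_{0,0}| = 1.316655 ≥ 0.3
|R_{2,2} − R_{1,1}| = 0.028130 < 0.3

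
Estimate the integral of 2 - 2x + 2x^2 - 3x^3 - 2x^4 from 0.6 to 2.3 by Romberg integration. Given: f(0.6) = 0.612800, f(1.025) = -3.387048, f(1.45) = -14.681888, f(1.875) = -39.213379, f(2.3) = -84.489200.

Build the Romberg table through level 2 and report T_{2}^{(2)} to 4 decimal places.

T_{0}^{(0)} (trapezoid, 1 panel, h=1.7000): -71.294940
T_{1}^{(0)} (trapezoid, 2 panels, h=0.8500): -48.127075
T_{2}^{(0)} (trapezoid, 4 panels, h=0.4250): -42.168719
T_{1}^{(1)} = -48.127075 + (-48.127075 − (-71.294940))/3 = -40.404453
T_{2}^{(1)} = -42.168719 + (-42.168719 − (-48.127075))/3 = -40.182600
T_{2}^{(2)} = -40.182600 + (-40.182600 − (-40.404453))/15 = -40.167810

-40.1678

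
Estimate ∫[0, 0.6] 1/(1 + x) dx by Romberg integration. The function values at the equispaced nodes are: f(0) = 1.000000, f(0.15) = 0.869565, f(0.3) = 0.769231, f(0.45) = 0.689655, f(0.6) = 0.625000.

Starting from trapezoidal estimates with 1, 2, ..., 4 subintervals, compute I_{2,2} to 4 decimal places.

I_{0,0} (trapezoid, 1 panel, h=0.6000): 0.487500
I_{1,0} (trapezoid, 2 panels, h=0.3000): 0.474519
I_{2,0} (trapezoid, 4 panels, h=0.1500): 0.471143
I_{1,1} = 0.474519 + (0.474519 − 0.487500)/3 = 0.470192
I_{2,1} = 0.471143 + (0.471143 − 0.474519)/3 = 0.470018
I_{2,2} = 0.470018 + (0.470018 − 0.470192)/15 = 0.470006

0.4700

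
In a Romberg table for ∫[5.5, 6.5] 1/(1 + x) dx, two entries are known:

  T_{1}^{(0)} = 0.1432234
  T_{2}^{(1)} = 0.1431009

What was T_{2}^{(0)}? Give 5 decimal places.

0.14313

From T_{2}^{(1)} = (4·T_{2}^{(0)} − T_{1}^{(0)})/3, solve for T_{2}^{(0)}:
4·T_{2}^{(0)} = 3·0.1431009 + 0.1432234 = 0.5725261
T_{2}^{(0)} = 0.1431315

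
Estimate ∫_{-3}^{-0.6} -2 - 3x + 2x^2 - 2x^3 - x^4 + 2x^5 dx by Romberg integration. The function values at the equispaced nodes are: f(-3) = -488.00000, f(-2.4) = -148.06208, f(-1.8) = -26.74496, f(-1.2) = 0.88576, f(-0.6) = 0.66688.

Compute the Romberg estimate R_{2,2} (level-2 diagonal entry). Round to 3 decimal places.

-225.118

R_{0,0} (trapezoid, 1 panel, h=2.4000): -584.79974
R_{1,0} (trapezoid, 2 panels, h=1.2000): -324.49382
R_{2,0} (trapezoid, 4 panels, h=0.6000): -250.55270
R_{1,1} = -324.49382 + (-324.49382 − (-584.79974))/3 = -237.72518
R_{2,1} = -250.55270 + (-250.55270 − (-324.49382))/3 = -225.90566
R_{2,2} = -225.90566 + (-225.90566 − (-237.72518))/15 = -225.11769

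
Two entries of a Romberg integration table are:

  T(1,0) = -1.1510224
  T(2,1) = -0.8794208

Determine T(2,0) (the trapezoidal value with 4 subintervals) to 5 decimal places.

-0.94732

From T(2,1) = (4·T(2,0) − T(1,0))/3, solve for T(2,0):
4·T(2,0) = 3·(-0.8794208) + (-1.1510224) = -3.7892848
T(2,0) = -0.9473212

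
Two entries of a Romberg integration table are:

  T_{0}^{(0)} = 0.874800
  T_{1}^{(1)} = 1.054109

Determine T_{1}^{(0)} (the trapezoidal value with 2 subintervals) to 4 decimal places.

From T_{1}^{(1)} = (4·T_{1}^{(0)} − T_{0}^{(0)})/3, solve for T_{1}^{(0)}:
4·T_{1}^{(0)} = 3·1.054109 + 0.874800 = 4.037127
T_{1}^{(0)} = 1.009282

1.0093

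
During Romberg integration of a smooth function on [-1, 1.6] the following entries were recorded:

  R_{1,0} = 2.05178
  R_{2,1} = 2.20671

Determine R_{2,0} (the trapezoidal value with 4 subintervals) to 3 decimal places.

From R_{2,1} = (4·R_{2,0} − R_{1,0})/3, solve for R_{2,0}:
4·R_{2,0} = 3·2.20671 + 2.05178 = 8.67191
R_{2,0} = 2.16798

2.168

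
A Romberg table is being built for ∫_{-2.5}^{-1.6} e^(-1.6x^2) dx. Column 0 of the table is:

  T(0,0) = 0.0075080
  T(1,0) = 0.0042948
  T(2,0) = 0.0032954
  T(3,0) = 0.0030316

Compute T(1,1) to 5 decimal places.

Richardson extrapolation on the trapezoidal column (denominator 4−1=3):
T(1,1) = 0.0042948 + (0.0042948 − 0.0075080)/3 = 0.0032237

0.00322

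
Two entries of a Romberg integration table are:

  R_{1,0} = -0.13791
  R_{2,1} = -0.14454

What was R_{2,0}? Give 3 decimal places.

-0.143

From R_{2,1} = (4·R_{2,0} − R_{1,0})/3, solve for R_{2,0}:
4·R_{2,0} = 3·(-0.14454) + (-0.13791) = -0.57153
R_{2,0} = -0.14288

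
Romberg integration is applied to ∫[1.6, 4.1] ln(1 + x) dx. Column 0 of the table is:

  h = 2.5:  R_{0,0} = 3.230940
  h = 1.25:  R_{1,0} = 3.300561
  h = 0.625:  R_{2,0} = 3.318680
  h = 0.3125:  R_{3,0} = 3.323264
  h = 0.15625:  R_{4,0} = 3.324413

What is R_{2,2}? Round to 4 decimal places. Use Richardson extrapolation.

Richardson extrapolation on the trapezoidal column (denominator 4−1=3):
R_{1,1} = 3.300561 + (3.300561 − 3.230940)/3 = 3.323768
R_{2,1} = 3.318680 + (3.318680 − 3.300561)/3 = 3.324720
R_{2,2} = 3.324720 + (3.324720 − 3.323768)/15 = 3.324783

3.3248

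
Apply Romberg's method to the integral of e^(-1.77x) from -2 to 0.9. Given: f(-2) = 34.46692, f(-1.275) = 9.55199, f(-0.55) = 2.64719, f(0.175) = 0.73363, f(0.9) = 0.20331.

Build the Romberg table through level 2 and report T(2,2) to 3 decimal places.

19.449

T(0,0) (trapezoid, 1 panel, h=2.9000): 50.27183
T(1,0) (trapezoid, 2 panels, h=1.4500): 28.97434
T(2,0) (trapezoid, 4 panels, h=0.7250): 21.94425
T(1,1) = 28.97434 + (28.97434 − 50.27183)/3 = 21.87518
T(2,1) = 21.94425 + (21.94425 − 28.97434)/3 = 19.60089
T(2,2) = 19.60089 + (19.60089 − 21.87518)/15 = 19.44927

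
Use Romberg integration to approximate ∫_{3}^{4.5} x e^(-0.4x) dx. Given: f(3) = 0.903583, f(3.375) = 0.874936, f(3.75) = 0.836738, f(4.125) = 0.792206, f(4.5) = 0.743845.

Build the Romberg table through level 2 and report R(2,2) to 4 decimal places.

R(0,0) (trapezoid, 1 panel, h=1.5000): 1.235571
R(1,0) (trapezoid, 2 panels, h=0.7500): 1.245339
R(2,0) (trapezoid, 4 panels, h=0.3750): 1.247848
R(1,1) = 1.245339 + (1.245339 − 1.235571)/3 = 1.248595
R(2,1) = 1.247848 + (1.247848 − 1.245339)/3 = 1.248684
R(2,2) = 1.248684 + (1.248684 − 1.248595)/15 = 1.248690

1.2487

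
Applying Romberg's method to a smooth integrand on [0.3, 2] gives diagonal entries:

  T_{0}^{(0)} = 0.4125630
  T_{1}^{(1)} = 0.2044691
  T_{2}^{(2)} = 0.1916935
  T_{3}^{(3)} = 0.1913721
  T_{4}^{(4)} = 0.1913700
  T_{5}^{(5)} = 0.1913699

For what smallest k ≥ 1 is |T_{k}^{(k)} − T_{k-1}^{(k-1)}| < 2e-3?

k = 3

|T_{1}^{(1)} − T_{0}^{(0)}| = 0.2080939 ≥ 2e-3
|T_{2}^{(2)} − T_{1}^{(1)}| = 0.0127756 ≥ 2e-3
|T_{3}^{(3)} − T_{2}^{(2)}| = 0.0003214 < 2e-3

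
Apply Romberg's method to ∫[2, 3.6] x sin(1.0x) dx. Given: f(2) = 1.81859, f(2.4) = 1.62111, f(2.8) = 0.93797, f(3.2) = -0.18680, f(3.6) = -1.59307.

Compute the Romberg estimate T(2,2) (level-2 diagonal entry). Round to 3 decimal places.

T(0,0) (trapezoid, 1 panel, h=1.6000): 0.18042
T(1,0) (trapezoid, 2 panels, h=0.8000): 0.84058
T(2,0) (trapezoid, 4 panels, h=0.4000): 0.99402
T(1,1) = 0.84058 + (0.84058 − 0.18042)/3 = 1.06063
T(2,1) = 0.99402 + (0.99402 − 0.84058)/3 = 1.04517
T(2,2) = 1.04517 + (1.04517 − 1.06063)/15 = 1.04414

1.044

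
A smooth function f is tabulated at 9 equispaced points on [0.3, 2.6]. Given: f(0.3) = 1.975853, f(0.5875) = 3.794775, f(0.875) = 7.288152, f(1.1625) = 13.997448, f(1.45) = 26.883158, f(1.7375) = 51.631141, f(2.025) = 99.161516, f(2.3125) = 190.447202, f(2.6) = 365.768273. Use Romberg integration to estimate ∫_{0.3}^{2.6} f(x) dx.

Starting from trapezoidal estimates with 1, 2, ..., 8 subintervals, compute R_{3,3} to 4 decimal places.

160.2695

R_{0,0} (trapezoid, 1 panel, h=2.3000): 422.905745
R_{1,0} (trapezoid, 2 panels, h=1.1500): 242.368504
R_{2,0} (trapezoid, 4 panels, h=0.5750): 182.392811
R_{3,0} (trapezoid, 8 panels, h=0.2875): 165.909193
R_{1,1} = 242.368504 + (242.368504 − 422.905745)/3 = 182.189424
R_{2,1} = 182.392811 + (182.392811 − 242.368504)/3 = 162.400913
R_{3,1} = 165.909193 + (165.909193 − 182.392811)/3 = 160.414654
R_{2,2} = 162.400913 + (162.400913 − 182.189424)/15 = 161.081679
R_{3,2} = 160.414654 + (160.414654 − 162.400913)/15 = 160.282237
R_{3,3} = 160.282237 + (160.282237 − 161.081679)/63 = 160.269547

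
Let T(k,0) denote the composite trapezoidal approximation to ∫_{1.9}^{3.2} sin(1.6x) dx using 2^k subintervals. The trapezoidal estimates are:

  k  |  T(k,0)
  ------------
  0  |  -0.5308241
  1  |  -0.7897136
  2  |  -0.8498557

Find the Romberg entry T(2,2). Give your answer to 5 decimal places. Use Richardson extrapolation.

T(1,1) = (4·(-0.7897136) − (-0.5308241)) / 3 = -0.8760101
T(2,1) = -0.8498557 + (-0.8498557 − (-0.7897136))/3 = -0.8699031
T(2,2) = (16·(-0.8699031) − (-0.8760101)) / 15 = -0.8694960

-0.86950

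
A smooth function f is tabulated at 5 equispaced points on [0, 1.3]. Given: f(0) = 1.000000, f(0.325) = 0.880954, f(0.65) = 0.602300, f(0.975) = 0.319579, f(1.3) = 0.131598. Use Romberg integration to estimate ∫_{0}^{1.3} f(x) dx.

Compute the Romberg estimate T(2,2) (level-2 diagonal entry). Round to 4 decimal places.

T(0,0) (trapezoid, 1 panel, h=1.3000): 0.735539
T(1,0) (trapezoid, 2 panels, h=0.6500): 0.759264
T(2,0) (trapezoid, 4 panels, h=0.3250): 0.769805
T(1,1) = 0.759264 + (0.759264 − 0.735539)/3 = 0.767172
T(2,1) = 0.769805 + (0.769805 − 0.759264)/3 = 0.773319
T(2,2) = 0.773319 + (0.773319 − 0.767172)/15 = 0.773729

0.7737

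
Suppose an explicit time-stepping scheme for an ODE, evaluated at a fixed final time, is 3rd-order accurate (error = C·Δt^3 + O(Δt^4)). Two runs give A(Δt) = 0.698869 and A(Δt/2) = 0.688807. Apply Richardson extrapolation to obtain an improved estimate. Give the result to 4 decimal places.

The leading error scales as Δt^3; refining by a factor of 2 reduces it by 2^3 = 8.
Extrapolated value = (8·A(Δt/2) − A(Δt)) / (8 − 1)
= (8·0.688807 − 0.698869) / 7
= 4.811587 / 7 = 0.687370

0.6874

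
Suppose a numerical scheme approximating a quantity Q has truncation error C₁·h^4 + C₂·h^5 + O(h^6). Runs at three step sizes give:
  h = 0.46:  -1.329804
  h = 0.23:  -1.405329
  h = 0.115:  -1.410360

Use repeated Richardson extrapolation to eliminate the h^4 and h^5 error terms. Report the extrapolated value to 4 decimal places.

-1.4107

First eliminate the h^4 term (factor 2^4 = 16):
  B₁ = (16·(-1.405329) − (-1.329804))/15 = -1.410364
  B₂ = (16·(-1.410360) − (-1.405329))/15 = -1.410695
Then eliminate the h^5 term (factor 2^5 = 32):
  (32·(-1.410695) − (-1.410364))/31 = -1.410706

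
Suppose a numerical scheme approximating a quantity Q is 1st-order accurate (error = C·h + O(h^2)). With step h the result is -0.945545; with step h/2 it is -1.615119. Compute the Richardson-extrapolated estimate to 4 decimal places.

-2.2847

The leading error scales as h; refining by a factor of 2 reduces it by 2^1 = 2.
Extrapolated value = (2·A(h/2) − A(h)) / (2 − 1)
= (2·(-1.615119) − (-0.945545)) / 1
= -2.284693 / 1 = -2.284693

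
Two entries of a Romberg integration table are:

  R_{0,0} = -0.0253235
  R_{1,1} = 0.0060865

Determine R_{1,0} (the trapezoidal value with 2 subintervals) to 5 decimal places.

From R_{1,1} = (4·R_{1,0} − R_{0,0})/3, solve for R_{1,0}:
4·R_{1,0} = 3·0.0060865 + (-0.0253235) = -0.0070640
R_{1,0} = -0.0017660

-0.00177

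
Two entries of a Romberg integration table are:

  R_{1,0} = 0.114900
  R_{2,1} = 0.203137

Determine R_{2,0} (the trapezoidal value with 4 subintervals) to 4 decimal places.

From R_{2,1} = (4·R_{2,0} − R_{1,0})/3, solve for R_{2,0}:
4·R_{2,0} = 3·0.203137 + 0.114900 = 0.724311
R_{2,0} = 0.181078

0.1811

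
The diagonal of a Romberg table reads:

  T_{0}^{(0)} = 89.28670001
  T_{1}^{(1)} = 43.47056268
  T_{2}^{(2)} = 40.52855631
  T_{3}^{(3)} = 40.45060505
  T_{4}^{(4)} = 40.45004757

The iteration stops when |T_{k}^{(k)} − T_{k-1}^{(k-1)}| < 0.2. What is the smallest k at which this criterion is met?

|T_{1}^{(1)} − T_{0}^{(0)}| = 45.81613733 ≥ 0.2
|T_{2}^{(2)} − T_{1}^{(1)}| = 2.94200637 ≥ 0.2
|T_{3}^{(3)} − T_{2}^{(2)}| = 0.07795126 < 0.2

k = 3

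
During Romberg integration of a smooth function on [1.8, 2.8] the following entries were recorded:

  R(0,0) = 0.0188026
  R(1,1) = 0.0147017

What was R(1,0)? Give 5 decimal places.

0.01573

From R(1,1) = (4·R(1,0) − R(0,0))/3, solve for R(1,0):
4·R(1,0) = 3·0.0147017 + 0.0188026 = 0.0629077
R(1,0) = 0.0157269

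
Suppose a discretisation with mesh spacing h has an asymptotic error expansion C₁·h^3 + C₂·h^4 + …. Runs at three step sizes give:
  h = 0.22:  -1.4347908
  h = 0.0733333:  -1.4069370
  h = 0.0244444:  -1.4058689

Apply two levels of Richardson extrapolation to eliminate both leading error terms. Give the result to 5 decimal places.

-1.40583

First eliminate the h^3 term (factor 3^3 = 27):
  B₁ = (27·(-1.4069370) − (-1.4347908))/26 = -1.4058657
  B₂ = (27·(-1.4058689) − (-1.4069370))/26 = -1.4058278
Then eliminate the h^4 term (factor 3^4 = 81):
  (81·(-1.4058278) − (-1.4058657))/80 = -1.4058273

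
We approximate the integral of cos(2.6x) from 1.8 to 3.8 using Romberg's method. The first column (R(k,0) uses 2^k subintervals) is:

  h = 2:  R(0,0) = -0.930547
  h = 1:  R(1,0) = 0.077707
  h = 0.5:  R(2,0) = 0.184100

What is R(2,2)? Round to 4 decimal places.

0.2066

Richardson extrapolation on the trapezoidal column (denominator 4−1=3):
R(1,1) = 0.077707 + (0.077707 − (-0.930547))/3 = 0.413792
R(2,1) = 0.184100 + (0.184100 − 0.077707)/3 = 0.219564
R(2,2) = 0.219564 + (0.219564 − 0.413792)/15 = 0.206615
(Column j=1 coincides with Simpson's rule on the same nodes.)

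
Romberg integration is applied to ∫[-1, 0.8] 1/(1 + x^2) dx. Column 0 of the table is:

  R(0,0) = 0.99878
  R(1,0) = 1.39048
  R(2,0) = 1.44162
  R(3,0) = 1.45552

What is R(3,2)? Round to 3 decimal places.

1.460

Richardson extrapolation on the trapezoidal column (denominator 4−1=3):
R(2,1) = 1.44162 + (1.44162 − 1.39048)/3 = 1.45867
R(3,1) = (4·1.45552 − 1.44162) / 3 = 1.46015
R(3,2) = 1.46015 + (1.46015 − 1.45867)/15 = 1.46025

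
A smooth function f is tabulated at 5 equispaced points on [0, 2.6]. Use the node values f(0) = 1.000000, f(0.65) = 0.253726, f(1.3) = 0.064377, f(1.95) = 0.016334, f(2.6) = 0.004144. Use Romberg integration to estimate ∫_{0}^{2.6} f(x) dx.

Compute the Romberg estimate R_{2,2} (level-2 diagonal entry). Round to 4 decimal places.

0.4750

R_{0,0} (trapezoid, 1 panel, h=2.6000): 1.305387
R_{1,0} (trapezoid, 2 panels, h=1.3000): 0.736384
R_{2,0} (trapezoid, 4 panels, h=0.6500): 0.543731
R_{1,1} = 0.736384 + (0.736384 − 1.305387)/3 = 0.546716
R_{2,1} = 0.543731 + (0.543731 − 0.736384)/3 = 0.479513
R_{2,2} = 0.479513 + (0.479513 − 0.546716)/15 = 0.475033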